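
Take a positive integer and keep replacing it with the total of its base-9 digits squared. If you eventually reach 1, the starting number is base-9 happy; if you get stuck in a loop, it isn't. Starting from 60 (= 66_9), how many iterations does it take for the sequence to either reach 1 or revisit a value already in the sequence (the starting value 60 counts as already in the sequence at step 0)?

60 = (6,6)_9 → 6² + 6² = 72
72 = (8,0)_9 → 8² + 0² = 64
64 = (7,1)_9 → 7² + 1² = 50
50 = (5,5)_9 → 5² + 5² = 50  — 50 repeats.
That took 4 steps.

4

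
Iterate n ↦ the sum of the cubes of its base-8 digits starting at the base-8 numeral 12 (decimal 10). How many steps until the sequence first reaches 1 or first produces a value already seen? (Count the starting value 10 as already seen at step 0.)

4

10 = (1,2)_8 → 9
9 = (1,1)_8 → 2
2 = (2)_8 → 8
8 = (1,0)_8 → 1  — reached 1.
That took 4 steps.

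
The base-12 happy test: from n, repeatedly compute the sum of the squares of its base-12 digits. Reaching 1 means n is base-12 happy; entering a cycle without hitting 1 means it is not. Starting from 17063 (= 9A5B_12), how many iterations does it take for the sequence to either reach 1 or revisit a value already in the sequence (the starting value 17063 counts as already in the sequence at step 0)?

17063 = (9,10,5,11)_12 → 9² + 10² + 5² + 11² = 81 + 100 + 25 + 121 = 327
327 = (2,3,3)_12 → 2² + 3² + 3² = 4 + 9 + 9 = 22
22 = (1,10)_12 → 1² + 10² = 1 + 100 = 101
101 = (8,5)_12 → 8² + 5² = 64 + 25 = 89
89 = (7,5)_12 → 7² + 5² = 49 + 25 = 74
74 = (6,2)_12 → 6² + 2² = 36 + 4 = 40
40 = (3,4)_12 → 3² + 4² = 9 + 16 = 25
25 = (2,1)_12 → 2² + 1² = 4 + 1 = 5
5 = (5)_12 → 5² = 25  — 25 repeats.
That took 9 steps.

9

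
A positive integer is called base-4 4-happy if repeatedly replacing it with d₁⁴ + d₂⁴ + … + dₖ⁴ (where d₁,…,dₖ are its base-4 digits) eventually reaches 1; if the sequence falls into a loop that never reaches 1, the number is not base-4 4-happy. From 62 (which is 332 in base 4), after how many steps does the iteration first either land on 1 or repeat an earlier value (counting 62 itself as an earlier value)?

4

62 = (3,3,2)_4 → 3⁴ + 3⁴ + 2⁴ = 178
178 = (2,3,0,2)_4 → 2⁴ + 3⁴ + 0⁴ + 2⁴ = 113
113 = (1,3,0,1)_4 → 1⁴ + 3⁴ + 0⁴ + 1⁴ = 83
83 = (1,1,0,3)_4 → 1⁴ + 1⁴ + 0⁴ + 3⁴ = 83  — 83 repeats.
That took 4 steps.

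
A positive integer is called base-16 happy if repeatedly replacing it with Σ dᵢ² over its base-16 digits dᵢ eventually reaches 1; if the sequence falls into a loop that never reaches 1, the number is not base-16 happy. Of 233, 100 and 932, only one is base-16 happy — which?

233

233: 233 → 277 → 27 → 122 → 149 → 106 → 136 → 128 → 64 → 16 → 1  — reaches 1 (base-16 happy)
100: 100 → 52 → 25 → 82 → 29 → 170 → 200 → 208 → 169 → 181 → 146 → 85 → 50 → 13 → 169  — repeats 169 (not base-16 happy)
932: 932 → 125 → 218 → 269 → 170 → 200 → 208 → 169 → 181 → 146 → 85 → 50 → 13 → 169  — repeats 169 (not base-16 happy)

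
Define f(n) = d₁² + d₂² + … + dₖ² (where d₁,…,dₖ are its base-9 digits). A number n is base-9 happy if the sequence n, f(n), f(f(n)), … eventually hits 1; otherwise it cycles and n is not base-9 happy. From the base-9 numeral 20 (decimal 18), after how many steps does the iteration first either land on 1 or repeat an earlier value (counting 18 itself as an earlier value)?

4

18 = (2,0)_9 → 2² + 0² = 4 + 0 = 4
4 = (4)_9 → 4² = 16
16 = (1,7)_9 → 1² + 7² = 1 + 49 = 50
50 = (5,5)_9 → 5² + 5² = 25 + 25 = 50  — 50 repeats.
That took 4 steps.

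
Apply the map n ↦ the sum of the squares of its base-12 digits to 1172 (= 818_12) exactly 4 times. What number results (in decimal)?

121

1172 = (8,1,8)_12 → 8² + 1² + 8² = 64 + 1 + 64 = 129
129 = (10,9)_12 → 10² + 9² = 100 + 81 = 181
181 = (1,3,1)_12 → 1² + 3² + 1² = 1 + 9 + 1 = 11
11 = (11)_12 → 11² = 121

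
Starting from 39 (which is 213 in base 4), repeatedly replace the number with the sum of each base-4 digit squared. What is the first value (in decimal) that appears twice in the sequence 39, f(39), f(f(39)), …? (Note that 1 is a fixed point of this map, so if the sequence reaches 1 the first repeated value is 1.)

1

39 = (2,1,3)_4 → 2² + 1² + 3² = 14
14 = (3,2)_4 → 3² + 2² = 13
13 = (3,1)_4 → 3² + 1² = 10
10 = (2,2)_4 → 2² + 2² = 8
8 = (2,0)_4 → 2² + 0² = 4
4 = (1,0)_4 → 1² + 0² = 1  — reached the fixed point 1.
1 → 1, so 1 is the first repeated value.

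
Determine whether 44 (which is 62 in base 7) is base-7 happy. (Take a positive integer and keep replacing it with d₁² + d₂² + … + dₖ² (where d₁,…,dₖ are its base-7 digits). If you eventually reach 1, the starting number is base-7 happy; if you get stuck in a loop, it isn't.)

44 = (6,2)_7 → 6² + 2² = 36 + 4 = 40
40 = (5,5)_7 → 5² + 5² = 25 + 25 = 50
50 = (1,0,1)_7 → 1² + 0² + 1² = 1 + 0 + 1 = 2
2 = (2)_7 → 2² = 4
4 = (4)_7 → 4² = 16
16 = (2,2)_7 → 2² + 2² = 4 + 4 = 8
8 = (1,1)_7 → 1² + 1² = 1 + 1 = 2  — 2 already seen; the sequence cycles without reaching 1.

not base-7 happy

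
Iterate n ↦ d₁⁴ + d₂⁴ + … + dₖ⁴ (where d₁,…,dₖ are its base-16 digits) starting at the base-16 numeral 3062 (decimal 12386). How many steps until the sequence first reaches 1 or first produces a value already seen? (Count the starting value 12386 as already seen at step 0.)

12386 = (3,0,6,2)_16 → 3⁴ + 0⁴ + 6⁴ + 2⁴ = 81 + 0 + 1296 + 16 = 1393
1393 = (5,7,1)_16 → 5⁴ + 7⁴ + 1⁴ = 625 + 2401 + 1 = 3027
3027 = (11,13,3)_16 → 11⁴ + 13⁴ + 3⁴ = 14641 + 28561 + 81 = 43283
43283 = (10,9,1,3)_16 → 10⁴ + 9⁴ + 1⁴ + 3⁴ = 10000 + 6561 + 1 + 81 = 16643
16643 = (4,1,0,3)_16 → 4⁴ + 1⁴ + 0⁴ + 3⁴ = 256 + 1 + 0 + 81 = 338
338 = (1,5,2)_16 → 1⁴ + 5⁴ + 2⁴ = 1 + 625 + 16 = 642
642 = (2,8,2)_16 → 2⁴ + 8⁴ + 2⁴ = 16 + 4096 + 16 = 4128
4128 = (1,0,2,0)_16 → 1⁴ + 0⁴ + 2⁴ + 0⁴ = 1 + 0 + 16 + 0 = 17
17 = (1,1)_16 → 1⁴ + 1⁴ = 1 + 1 = 2
2 = (2)_16 → 2⁴ = 16
16 = (1,0)_16 → 1⁴ + 0⁴ = 1 + 0 = 1  — reached 1.
That took 11 steps.

11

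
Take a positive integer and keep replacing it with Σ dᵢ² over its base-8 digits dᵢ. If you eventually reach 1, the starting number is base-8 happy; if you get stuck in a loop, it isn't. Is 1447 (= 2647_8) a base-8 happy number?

1447 = (2,6,4,7)_8 → 2² + 6² + 4² + 7² = 4 + 36 + 16 + 49 = 105
105 = (1,5,1)_8 → 1² + 5² + 1² = 1 + 25 + 1 = 27
27 = (3,3)_8 → 3² + 3² = 9 + 9 = 18
18 = (2,2)_8 → 2² + 2² = 4 + 4 = 8
8 = (1,0)_8 → 1² + 0² = 1 + 0 = 1  — reached 1.

base-8 happy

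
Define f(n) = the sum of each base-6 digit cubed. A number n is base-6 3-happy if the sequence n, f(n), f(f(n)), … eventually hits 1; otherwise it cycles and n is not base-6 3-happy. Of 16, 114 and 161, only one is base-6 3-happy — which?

16: 16 → 72 → 8 → 9 → 28 → 128 → 62 → 73 → 9  — repeats 9 (not base-6 3-happy)
114: 114 → 28 → 128 → 62 → 73 → 9 → 28  — repeats 28 (not base-6 3-happy)
161: 161 → 197 → 258 → 3 → 27 → 91 → 36 → 1  — reaches 1 (base-6 3-happy)

161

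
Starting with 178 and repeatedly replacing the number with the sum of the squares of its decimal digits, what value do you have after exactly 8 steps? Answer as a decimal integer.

145

178 → 1² + 7² + 8² = 114
114 → 1² + 1² + 4² = 18
18 → 1² + 8² = 65
65 → 6² + 5² = 61
61 → 6² + 1² = 37
37 → 3² + 7² = 58
58 → 5² + 8² = 89
89 → 8² + 9² = 145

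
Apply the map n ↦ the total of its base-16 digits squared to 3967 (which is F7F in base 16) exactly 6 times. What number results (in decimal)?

68

3967 = (15,7,15)_16 → 499
499 = (1,15,3)_16 → 235
235 = (14,11)_16 → 317
317 = (1,3,13)_16 → 179
179 = (11,3)_16 → 130
130 = (8,2)_16 → 68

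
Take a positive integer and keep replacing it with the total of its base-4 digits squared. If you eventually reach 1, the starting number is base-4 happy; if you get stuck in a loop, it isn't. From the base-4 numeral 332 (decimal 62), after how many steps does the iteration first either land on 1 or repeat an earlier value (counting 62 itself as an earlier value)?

62 = (3,3,2)_4 → 3² + 3² + 2² = 22
22 = (1,1,2)_4 → 1² + 1² + 2² = 6
6 = (1,2)_4 → 1² + 2² = 5
5 = (1,1)_4 → 1² + 1² = 2
2 = (2)_4 → 2² = 4
4 = (1,0)_4 → 1² + 0² = 1  — reached 1.
That took 6 steps.

6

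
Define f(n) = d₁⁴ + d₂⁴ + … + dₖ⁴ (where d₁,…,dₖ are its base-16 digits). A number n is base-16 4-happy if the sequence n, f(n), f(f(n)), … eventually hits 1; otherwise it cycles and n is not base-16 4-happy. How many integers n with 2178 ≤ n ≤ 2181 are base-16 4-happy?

3

2178: 2178 → 8208 → 17 → 2 → 16 → 1  — base-16 4-happy
2179: 2179 → 8273 → 642 → 4128 → 17 → 2 → 16 → 1  — base-16 4-happy
2180: 2180 → 8448 → 17 → 2 → 16 → 1  — base-16 4-happy
2181: 2181 → 8817 → 2434 → 10673 → 21219 → 39138 → 49089 → 86003 → 101588 → 53650 → 35139 → 10994 → 60657 → 109778 → 59314 → 55474 → 47314 → 47314  — not base-16 4-happy
base-16 4-happy: 2178, 2179, 2180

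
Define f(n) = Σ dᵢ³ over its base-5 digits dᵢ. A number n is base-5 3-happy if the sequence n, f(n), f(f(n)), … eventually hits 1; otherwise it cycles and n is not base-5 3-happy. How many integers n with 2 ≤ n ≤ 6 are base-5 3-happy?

2: 2 → 8 → 28 → 28  — not base-5 3-happy
3: 3 → 27 → 9 → 65 → 35 → 9  — not base-5 3-happy
4: 4 → 64 → 80 → 28 → 28  — not base-5 3-happy
5: 5 → 1  — base-5 3-happy
6: 6 → 2 → 8 → 28 → 28  — not base-5 3-happy
base-5 3-happy: 5

1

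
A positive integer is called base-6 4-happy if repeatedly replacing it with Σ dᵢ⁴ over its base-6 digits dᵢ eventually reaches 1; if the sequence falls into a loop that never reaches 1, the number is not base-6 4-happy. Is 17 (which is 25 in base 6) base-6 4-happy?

not base-6 4-happy

17 = (2,5)_6 → 2⁴ + 5⁴ = 641
641 = (2,5,4,5)_6 → 2⁴ + 5⁴ + 4⁴ + 5⁴ = 1522
1522 = (1,1,0,1,4)_6 → 1⁴ + 1⁴ + 0⁴ + 1⁴ + 4⁴ = 259
259 = (1,1,1,1)_6 → 1⁴ + 1⁴ + 1⁴ + 1⁴ = 4
4 = (4)_6 → 4⁴ = 256
256 = (1,1,0,4)_6 → 1⁴ + 1⁴ + 0⁴ + 4⁴ = 258
258 = (1,1,1,0)_6 → 1⁴ + 1⁴ + 1⁴ + 0⁴ = 3
3 = (3)_6 → 3⁴ = 81
81 = (2,1,3)_6 → 2⁴ + 1⁴ + 3⁴ = 98
98 = (2,4,2)_6 → 2⁴ + 4⁴ + 2⁴ = 288
288 = (1,2,0,0)_6 → 1⁴ + 2⁴ + 0⁴ + 0⁴ = 17  — 17 already seen; the sequence cycles without reaching 1.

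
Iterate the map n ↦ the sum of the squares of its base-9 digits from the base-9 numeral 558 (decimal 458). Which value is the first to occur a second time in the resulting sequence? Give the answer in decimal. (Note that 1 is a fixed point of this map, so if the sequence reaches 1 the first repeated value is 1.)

68

458 = (5,5,8)_9 → 5² + 5² + 8² = 25 + 25 + 64 = 114
114 = (1,3,6)_9 → 1² + 3² + 6² = 1 + 9 + 36 = 46
46 = (5,1)_9 → 5² + 1² = 25 + 1 = 26
26 = (2,8)_9 → 2² + 8² = 4 + 64 = 68
68 = (7,5)_9 → 7² + 5² = 49 + 25 = 74
74 = (8,2)_9 → 8² + 2² = 64 + 4 = 68  — 68 already appeared earlier.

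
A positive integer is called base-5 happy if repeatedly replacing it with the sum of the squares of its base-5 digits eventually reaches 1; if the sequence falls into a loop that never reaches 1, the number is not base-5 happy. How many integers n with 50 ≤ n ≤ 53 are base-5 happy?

1

50: 50 → 4 → 16 → 10 → 4  — not base-5 happy
51: 51 → 5 → 1  — base-5 happy
52: 52 → 8 → 10 → 4 → 16 → 10  — not base-5 happy
53: 53 → 13 → 13  — not base-5 happy
base-5 happy: 51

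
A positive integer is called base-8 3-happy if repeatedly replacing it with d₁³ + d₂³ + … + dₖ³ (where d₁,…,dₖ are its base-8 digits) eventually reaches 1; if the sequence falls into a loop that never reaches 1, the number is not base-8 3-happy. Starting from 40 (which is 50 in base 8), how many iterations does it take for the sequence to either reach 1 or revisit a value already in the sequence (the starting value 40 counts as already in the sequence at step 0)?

7

40 = (5,0)_8 → 5³ + 0³ = 125
125 = (1,7,5)_8 → 1³ + 7³ + 5³ = 469
469 = (7,2,5)_8 → 7³ + 2³ + 5³ = 476
476 = (7,3,4)_8 → 7³ + 3³ + 4³ = 434
434 = (6,6,2)_8 → 6³ + 6³ + 2³ = 440
440 = (6,7,0)_8 → 6³ + 7³ + 0³ = 559
559 = (1,0,5,7)_8 → 1³ + 0³ + 5³ + 7³ = 469  — 469 repeats.
That took 7 steps.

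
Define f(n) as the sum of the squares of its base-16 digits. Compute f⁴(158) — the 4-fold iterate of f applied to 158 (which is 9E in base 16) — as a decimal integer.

149

158 = (9,14)_16 → 9² + 14² = 277
277 = (1,1,5)_16 → 1² + 1² + 5² = 27
27 = (1,11)_16 → 1² + 11² = 122
122 = (7,10)_16 → 7² + 10² = 149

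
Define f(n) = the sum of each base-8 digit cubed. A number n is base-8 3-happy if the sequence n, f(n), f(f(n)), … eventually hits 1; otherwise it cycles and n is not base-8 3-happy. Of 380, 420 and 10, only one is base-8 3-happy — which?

10

380: 380 → 532 → 73 → 3 → 27 → 54 → 432 → 432  — repeats 432 (not base-8 3-happy)
420: 420 → 344 → 152 → 35 → 91 → 55 → 559 → 469 → 476 → 434 → 440 → 559  — repeats 559 (not base-8 3-happy)
10: 10 → 9 → 2 → 8 → 1  — reaches 1 (base-8 3-happy)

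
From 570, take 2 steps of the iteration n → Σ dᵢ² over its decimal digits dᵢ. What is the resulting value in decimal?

570 → 74
74 → 65

65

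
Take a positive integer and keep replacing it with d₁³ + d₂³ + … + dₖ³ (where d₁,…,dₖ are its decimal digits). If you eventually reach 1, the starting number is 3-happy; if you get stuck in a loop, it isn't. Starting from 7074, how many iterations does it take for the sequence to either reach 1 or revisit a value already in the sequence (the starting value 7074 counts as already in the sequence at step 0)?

7

7074 → 7³ + 0³ + 7³ + 4³ = 750
750 → 7³ + 5³ + 0³ = 468
468 → 4³ + 6³ + 8³ = 792
792 → 7³ + 9³ + 2³ = 1080
1080 → 1³ + 0³ + 8³ + 0³ = 513
513 → 5³ + 1³ + 3³ = 153
153 → 1³ + 5³ + 3³ = 153  — 153 repeats.
That took 7 steps.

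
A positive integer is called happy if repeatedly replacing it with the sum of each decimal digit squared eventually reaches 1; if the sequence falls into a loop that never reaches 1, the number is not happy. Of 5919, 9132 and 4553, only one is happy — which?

5919

5919: 5919 → 188 → 129 → 86 → 100 → 1  — reaches 1 (happy)
9132: 9132 → 95 → 106 → 37 → 58 → 89 → 145 → 42 → 20 → 4 → 16 → 37  — repeats 37 (not happy)
4553: 4553 → 75 → 74 → 65 → 61 → 37 → 58 → 89 → 145 → 42 → 20 → 4 → 16 → 37  — repeats 37 (not happy)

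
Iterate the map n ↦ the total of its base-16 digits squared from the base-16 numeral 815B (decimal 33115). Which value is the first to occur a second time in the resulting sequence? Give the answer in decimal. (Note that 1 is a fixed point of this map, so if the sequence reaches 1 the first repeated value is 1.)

169

33115 = (8,1,5,11)_16 → 8² + 1² + 5² + 11² = 64 + 1 + 25 + 121 = 211
211 = (13,3)_16 → 13² + 3² = 169 + 9 = 178
178 = (11,2)_16 → 11² + 2² = 121 + 4 = 125
125 = (7,13)_16 → 7² + 13² = 49 + 169 = 218
218 = (13,10)_16 → 13² + 10² = 169 + 100 = 269
269 = (1,0,13)_16 → 1² + 0² + 13² = 1 + 0 + 169 = 170
170 = (10,10)_16 → 10² + 10² = 100 + 100 = 200
200 = (12,8)_16 → 12² + 8² = 144 + 64 = 208
208 = (13,0)_16 → 13² + 0² = 169 + 0 = 169
169 = (10,9)_16 → 10² + 9² = 100 + 81 = 181
181 = (11,5)_16 → 11² + 5² = 121 + 25 = 146
146 = (9,2)_16 → 9² + 2² = 81 + 4 = 85
85 = (5,5)_16 → 5² + 5² = 25 + 25 = 50
50 = (3,2)_16 → 3² + 2² = 9 + 4 = 13
13 = (13)_16 → 13² = 169  — 169 already appeared earlier.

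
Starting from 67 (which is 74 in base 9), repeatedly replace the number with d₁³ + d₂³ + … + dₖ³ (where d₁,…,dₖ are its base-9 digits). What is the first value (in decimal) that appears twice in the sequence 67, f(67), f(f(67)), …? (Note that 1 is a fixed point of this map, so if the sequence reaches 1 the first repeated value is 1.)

469

67 = (7,4)_9 → 7³ + 4³ = 343 + 64 = 407
407 = (5,0,2)_9 → 5³ + 0³ + 2³ = 125 + 0 + 8 = 133
133 = (1,5,7)_9 → 1³ + 5³ + 7³ = 1 + 125 + 343 = 469
469 = (5,7,1)_9 → 5³ + 7³ + 1³ = 125 + 343 + 1 = 469  — 469 already appeared earlier.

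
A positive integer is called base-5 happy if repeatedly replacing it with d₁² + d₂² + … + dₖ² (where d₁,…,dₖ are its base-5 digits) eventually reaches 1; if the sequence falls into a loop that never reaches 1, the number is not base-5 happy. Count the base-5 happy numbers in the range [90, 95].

90: 90 → 18 → 18  — not base-5 happy
91: 91 → 19 → 25 → 1  — base-5 happy
92: 92 → 22 → 20 → 16 → 10 → 4 → 16  — not base-5 happy
93: 93 → 27 → 5 → 1  — base-5 happy
94: 94 → 34 → 18 → 18  — not base-5 happy
95: 95 → 25 → 1  — base-5 happy
base-5 happy: 91, 93, 95

3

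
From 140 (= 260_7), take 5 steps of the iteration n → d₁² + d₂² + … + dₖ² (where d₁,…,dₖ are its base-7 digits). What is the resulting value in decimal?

140 = (2,6,0)_7 → 2² + 6² + 0² = 40
40 = (5,5)_7 → 5² + 5² = 50
50 = (1,0,1)_7 → 1² + 0² + 1² = 2
2 = (2)_7 → 2² = 4
4 = (4)_7 → 4² = 16

16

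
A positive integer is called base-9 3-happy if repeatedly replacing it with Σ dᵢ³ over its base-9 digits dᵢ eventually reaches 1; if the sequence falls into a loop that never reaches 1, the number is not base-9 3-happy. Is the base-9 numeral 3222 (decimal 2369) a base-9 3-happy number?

2369 = (3,2,2,2)_9 → 3³ + 2³ + 2³ + 2³ = 27 + 8 + 8 + 8 = 51
51 = (5,6)_9 → 5³ + 6³ = 125 + 216 = 341
341 = (4,1,8)_9 → 4³ + 1³ + 8³ = 64 + 1 + 512 = 577
577 = (7,1,1)_9 → 7³ + 1³ + 1³ = 343 + 1 + 1 = 345
345 = (4,2,3)_9 → 4³ + 2³ + 3³ = 64 + 8 + 27 = 99
99 = (1,2,0)_9 → 1³ + 2³ + 0³ = 1 + 8 + 0 = 9
9 = (1,0)_9 → 1³ + 0³ = 1 + 0 = 1  — reached 1.

base-9 3-happy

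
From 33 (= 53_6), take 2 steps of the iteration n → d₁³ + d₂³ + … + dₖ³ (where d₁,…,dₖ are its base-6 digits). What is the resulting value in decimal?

33 = (5,3)_6 → 5³ + 3³ = 125 + 27 = 152
152 = (4,1,2)_6 → 4³ + 1³ + 2³ = 64 + 1 + 8 = 73

73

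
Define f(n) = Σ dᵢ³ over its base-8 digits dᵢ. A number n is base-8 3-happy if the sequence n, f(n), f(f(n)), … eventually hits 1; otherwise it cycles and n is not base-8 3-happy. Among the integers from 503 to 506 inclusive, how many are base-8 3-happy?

503: 503 → 902 → 433 → 433  — not base-8 3-happy
504: 504 → 686 → 350 → 368 → 341 → 258 → 72 → 2 → 8 → 1  — base-8 3-happy
505: 505 → 687 → 477 → 495 → 811 → 217 → 55 → 559 → 469 → 476 → 434 → 440 → 559  — not base-8 3-happy
506: 506 → 694 → 441 → 560 → 217 → 55 → 559 → 469 → 476 → 434 → 440 → 559  — not base-8 3-happy
base-8 3-happy: 504

1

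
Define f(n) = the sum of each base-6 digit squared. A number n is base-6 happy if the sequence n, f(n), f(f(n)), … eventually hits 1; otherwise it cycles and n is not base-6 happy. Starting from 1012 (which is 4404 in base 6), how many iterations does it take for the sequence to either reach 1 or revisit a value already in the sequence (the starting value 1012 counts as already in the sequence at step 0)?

10

1012 = (4,4,0,4)_6 → 4² + 4² + 0² + 4² = 16 + 16 + 0 + 16 = 48
48 = (1,2,0)_6 → 1² + 2² + 0² = 1 + 4 + 0 = 5
5 = (5)_6 → 5² = 25
25 = (4,1)_6 → 4² + 1² = 16 + 1 = 17
17 = (2,5)_6 → 2² + 5² = 4 + 25 = 29
29 = (4,5)_6 → 4² + 5² = 16 + 25 = 41
41 = (1,0,5)_6 → 1² + 0² + 5² = 1 + 0 + 25 = 26
26 = (4,2)_6 → 4² + 2² = 16 + 4 = 20
20 = (3,2)_6 → 3² + 2² = 9 + 4 = 13
13 = (2,1)_6 → 2² + 1² = 4 + 1 = 5  — 5 repeats.
That took 10 steps.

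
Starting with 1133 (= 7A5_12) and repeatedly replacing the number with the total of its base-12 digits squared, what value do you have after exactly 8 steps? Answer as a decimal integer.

1133 = (7,10,5)_12 → 174
174 = (1,2,6)_12 → 41
41 = (3,5)_12 → 34
34 = (2,10)_12 → 104
104 = (8,8)_12 → 128
128 = (10,8)_12 → 164
164 = (1,1,8)_12 → 66
66 = (5,6)_12 → 61

61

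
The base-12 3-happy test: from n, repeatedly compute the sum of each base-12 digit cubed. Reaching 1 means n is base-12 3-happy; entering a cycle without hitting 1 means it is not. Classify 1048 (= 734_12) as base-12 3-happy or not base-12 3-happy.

1048 = (7,3,4)_12 → 7³ + 3³ + 4³ = 434
434 = (3,0,2)_12 → 3³ + 0³ + 2³ = 35
35 = (2,11)_12 → 2³ + 11³ = 1339
1339 = (9,3,7)_12 → 9³ + 3³ + 7³ = 1099
1099 = (7,7,7)_12 → 7³ + 7³ + 7³ = 1029
1029 = (7,1,9)_12 → 7³ + 1³ + 9³ = 1073
1073 = (7,5,5)_12 → 7³ + 5³ + 5³ = 593
593 = (4,1,5)_12 → 4³ + 1³ + 5³ = 190
190 = (1,3,10)_12 → 1³ + 3³ + 10³ = 1028
1028 = (7,1,8)_12 → 7³ + 1³ + 8³ = 856
856 = (5,11,4)_12 → 5³ + 11³ + 4³ = 1520
1520 = (10,6,8)_12 → 10³ + 6³ + 8³ = 1728
1728 = (1,0,0,0)_12 → 1³ + 0³ + 0³ + 0³ = 1  — reached 1.

base-12 3-happy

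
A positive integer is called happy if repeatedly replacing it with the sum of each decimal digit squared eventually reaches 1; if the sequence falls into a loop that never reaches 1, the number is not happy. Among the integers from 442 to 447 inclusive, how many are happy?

1

442: 442 → 36 → 45 → 41 → 17 → 50 → 25 → 29 → 85 → 89 → 145 → 42 → 20 → 4 → 16 → 37 → 58 → 89  (repeats 89)
443: 443 → 41 → 17 → 50 → 25 → 29 → 85 → 89 → 145 → 42 → 20 → 4 → 16 → 37 → 58 → 89  (repeats 89)
444: 444 → 48 → 80 → 64 → 52 → 29 → 85 → 89 → 145 → 42 → 20 → 4 → 16 → 37 → 58 → 89  (repeats 89)
445: 445 → 57 → 74 → 65 → 61 → 37 → 58 → 89 → 145 → 42 → 20 → 4 → 16 → 37  (repeats 37)
446: 446 → 68 → 100 → 1  (reaches 1)
447: 447 → 81 → 65 → 61 → 37 → 58 → 89 → 145 → 42 → 20 → 4 → 16 → 37  (repeats 37)
happy: 446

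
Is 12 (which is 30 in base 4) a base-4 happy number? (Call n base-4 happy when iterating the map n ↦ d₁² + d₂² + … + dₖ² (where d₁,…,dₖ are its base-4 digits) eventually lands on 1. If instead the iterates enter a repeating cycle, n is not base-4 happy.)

base-4 happy

12 = (3,0)_4 → 3² + 0² = 9
9 = (2,1)_4 → 2² + 1² = 5
5 = (1,1)_4 → 1² + 1² = 2
2 = (2)_4 → 2² = 4
4 = (1,0)_4 → 1² + 0² = 1  — reached 1.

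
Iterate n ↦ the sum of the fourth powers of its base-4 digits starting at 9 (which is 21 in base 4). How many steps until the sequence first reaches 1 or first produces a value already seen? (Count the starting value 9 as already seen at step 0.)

4

9 = (2,1)_4 → 2⁴ + 1⁴ = 16 + 1 = 17
17 = (1,0,1)_4 → 1⁴ + 0⁴ + 1⁴ = 1 + 0 + 1 = 2
2 = (2)_4 → 2⁴ = 16
16 = (1,0,0)_4 → 1⁴ + 0⁴ + 0⁴ = 1 + 0 + 0 = 1  — reached 1.
That took 4 steps.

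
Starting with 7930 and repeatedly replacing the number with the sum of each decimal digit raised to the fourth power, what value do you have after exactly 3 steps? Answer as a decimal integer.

16049

7930 → 7⁴ + 9⁴ + 3⁴ + 0⁴ = 2401 + 6561 + 81 + 0 = 9043
9043 → 9⁴ + 0⁴ + 4⁴ + 3⁴ = 6561 + 0 + 256 + 81 = 6898
6898 → 6⁴ + 8⁴ + 9⁴ + 8⁴ = 1296 + 4096 + 6561 + 4096 = 16049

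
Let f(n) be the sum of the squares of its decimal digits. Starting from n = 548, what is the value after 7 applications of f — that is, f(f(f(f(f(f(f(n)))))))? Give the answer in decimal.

89

548 → 5² + 4² + 8² = 105
105 → 1² + 0² + 5² = 26
26 → 2² + 6² = 40
40 → 4² + 0² = 16
16 → 1² + 6² = 37
37 → 3² + 7² = 58
58 → 5² + 8² = 89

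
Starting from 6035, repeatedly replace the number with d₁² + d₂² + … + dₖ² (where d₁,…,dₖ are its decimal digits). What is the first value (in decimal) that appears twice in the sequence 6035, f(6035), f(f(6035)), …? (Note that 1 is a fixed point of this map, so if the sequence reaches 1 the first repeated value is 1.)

6035 → 6² + 0² + 3² + 5² = 70
70 → 7² + 0² = 49
49 → 4² + 9² = 97
97 → 9² + 7² = 130
130 → 1² + 3² + 0² = 10
10 → 1² + 0² = 1  — reached the fixed point 1.
1 → 1, so 1 is the first repeated value.

1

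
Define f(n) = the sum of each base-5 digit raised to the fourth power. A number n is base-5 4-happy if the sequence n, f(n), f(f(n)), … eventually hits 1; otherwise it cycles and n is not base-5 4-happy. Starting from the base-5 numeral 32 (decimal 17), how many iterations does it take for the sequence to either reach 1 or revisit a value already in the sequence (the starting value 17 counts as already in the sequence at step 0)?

17 = (3,2)_5 → 3⁴ + 2⁴ = 97
97 = (3,4,2)_5 → 3⁴ + 4⁴ + 2⁴ = 353
353 = (2,4,0,3)_5 → 2⁴ + 4⁴ + 0⁴ + 3⁴ = 353  — 353 repeats.
That took 3 steps.

3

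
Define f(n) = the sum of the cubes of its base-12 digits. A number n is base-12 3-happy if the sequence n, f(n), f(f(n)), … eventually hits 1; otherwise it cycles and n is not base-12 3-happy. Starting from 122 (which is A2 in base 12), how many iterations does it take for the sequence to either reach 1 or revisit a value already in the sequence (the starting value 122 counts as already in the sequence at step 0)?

15

122 = (10,2)_12 → 10³ + 2³ = 1008
1008 = (7,0,0)_12 → 7³ + 0³ + 0³ = 343
343 = (2,4,7)_12 → 2³ + 4³ + 7³ = 415
415 = (2,10,7)_12 → 2³ + 10³ + 7³ = 1351
1351 = (9,4,7)_12 → 9³ + 4³ + 7³ = 1136
1136 = (7,10,8)_12 → 7³ + 10³ + 8³ = 1855
1855 = (1,0,10,7)_12 → 1³ + 0³ + 10³ + 7³ = 1344
1344 = (9,4,0)_12 → 9³ + 4³ + 0³ = 793
793 = (5,6,1)_12 → 5³ + 6³ + 1³ = 342
342 = (2,4,6)_12 → 2³ + 4³ + 6³ = 288
288 = (2,0,0)_12 → 2³ + 0³ + 0³ = 8
8 = (8)_12 → 8³ = 512
512 = (3,6,8)_12 → 3³ + 6³ + 8³ = 755
755 = (5,2,11)_12 → 5³ + 2³ + 11³ = 1464
1464 = (10,2,0)_12 → 10³ + 2³ + 0³ = 1008  — 1008 repeats.
That took 15 steps.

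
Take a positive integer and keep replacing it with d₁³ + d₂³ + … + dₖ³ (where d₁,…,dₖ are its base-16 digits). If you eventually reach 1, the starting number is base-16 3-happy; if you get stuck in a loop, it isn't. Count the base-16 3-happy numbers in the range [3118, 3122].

3118: 3118 → 4480 → 514 → 16 → 1  — base-16 3-happy
3119: 3119 → 5111 → 3746 → 3752 → 4256 → 1001 → 3500 → 4925 → 2252 → 3968 → 3887 → 6758 → 1433 → 1583 → 3599 → 6119 → 3431 → 2756 → 2792 → 4256  — not base-16 3-happy
3120: 3120 → 1755 → 3744 → 3744  — not base-16 3-happy
3121: 3121 → 1756 → 4141 → 2206 → 3985 → 4105 → 730 → 3205 → 2365 → 2953 → 2572 → 2728 → 2512 → 2926 → 4291 → 1756  — not base-16 3-happy
3122: 3122 → 1763 → 2987 → 3662 → 5552 → 1457 → 1457  — not base-16 3-happy
base-16 3-happy: 3118

1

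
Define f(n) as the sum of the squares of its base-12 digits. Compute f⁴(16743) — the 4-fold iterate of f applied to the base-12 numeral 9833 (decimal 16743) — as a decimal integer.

5

16743 = (9,8,3,3)_12 → 9² + 8² + 3² + 3² = 163
163 = (1,1,7)_12 → 1² + 1² + 7² = 51
51 = (4,3)_12 → 4² + 3² = 25
25 = (2,1)_12 → 2² + 1² = 5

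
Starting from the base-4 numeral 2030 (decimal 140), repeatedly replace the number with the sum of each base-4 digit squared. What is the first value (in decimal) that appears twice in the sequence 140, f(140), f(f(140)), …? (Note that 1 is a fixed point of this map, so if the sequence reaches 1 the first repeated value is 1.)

1

140 = (2,0,3,0)_4 → 2² + 0² + 3² + 0² = 13
13 = (3,1)_4 → 3² + 1² = 10
10 = (2,2)_4 → 2² + 2² = 8
8 = (2,0)_4 → 2² + 0² = 4
4 = (1,0)_4 → 1² + 0² = 1  — reached the fixed point 1.
1 → 1, so 1 is the first repeated value.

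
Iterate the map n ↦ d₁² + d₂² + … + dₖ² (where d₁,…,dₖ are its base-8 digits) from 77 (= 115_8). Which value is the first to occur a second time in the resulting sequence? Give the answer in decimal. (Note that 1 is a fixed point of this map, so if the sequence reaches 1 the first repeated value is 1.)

77 = (1,1,5)_8 → 1² + 1² + 5² = 27
27 = (3,3)_8 → 3² + 3² = 18
18 = (2,2)_8 → 2² + 2² = 8
8 = (1,0)_8 → 1² + 0² = 1  — reached the fixed point 1.
1 → 1, so 1 is the first repeated value.

1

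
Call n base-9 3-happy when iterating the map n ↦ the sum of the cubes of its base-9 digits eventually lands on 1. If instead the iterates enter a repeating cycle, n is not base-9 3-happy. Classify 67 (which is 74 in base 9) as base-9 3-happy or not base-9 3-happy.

67 = (7,4)_9 → 7³ + 4³ = 407
407 = (5,0,2)_9 → 5³ + 0³ + 2³ = 133
133 = (1,5,7)_9 → 1³ + 5³ + 7³ = 469
469 = (5,7,1)_9 → 5³ + 7³ + 1³ = 469  — 469 already seen; the sequence cycles without reaching 1.

not base-9 3-happy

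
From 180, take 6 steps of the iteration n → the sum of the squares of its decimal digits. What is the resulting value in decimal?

145

180 → 1² + 8² + 0² = 1 + 64 + 0 = 65
65 → 6² + 5² = 36 + 25 = 61
61 → 6² + 1² = 36 + 1 = 37
37 → 3² + 7² = 9 + 49 = 58
58 → 5² + 8² = 25 + 64 = 89
89 → 8² + 9² = 64 + 81 = 145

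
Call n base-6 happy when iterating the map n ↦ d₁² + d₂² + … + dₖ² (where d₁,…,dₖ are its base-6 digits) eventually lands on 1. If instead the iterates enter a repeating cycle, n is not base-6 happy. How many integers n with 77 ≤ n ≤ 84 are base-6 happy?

77: 77 → 29 → 41 → 26 → 20 → 13 → 5 → 25 → 17 → 29  (repeats 29)
78: 78 → 5 → 25 → 17 → 29 → 41 → 26 → 20 → 13 → 5  (repeats 5)
79: 79 → 6 → 1  (reaches 1)
80: 80 → 9 → 10 → 17 → 29 → 41 → 26 → 20 → 13 → 5 → 25 → 17  (repeats 17)
81: 81 → 14 → 8 → 5 → 25 → 17 → 29 → 41 → 26 → 20 → 13 → 5  (repeats 5)
82: 82 → 21 → 18 → 9 → 10 → 17 → 29 → 41 → 26 → 20 → 13 → 5 → 25 → 17  (repeats 17)
83: 83 → 30 → 25 → 17 → 29 → 41 → 26 → 20 → 13 → 5 → 25  (repeats 25)
84: 84 → 8 → 5 → 25 → 17 → 29 → 41 → 26 → 20 → 13 → 5  (repeats 5)
base-6 happy: 79

1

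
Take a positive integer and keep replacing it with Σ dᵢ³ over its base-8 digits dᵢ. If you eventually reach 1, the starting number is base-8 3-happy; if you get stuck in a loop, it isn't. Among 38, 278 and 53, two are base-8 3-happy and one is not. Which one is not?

38: 38 → 280 → 91 → 55 → 559 → 469 → 476 → 434 → 440 → 559  — repeats 559 (not base-8 3-happy)
278: 278 → 288 → 128 → 8 → 1  — reaches 1 (base-8 3-happy)
53: 53 → 341 → 258 → 72 → 2 → 8 → 1  — reaches 1 (base-8 3-happy)

38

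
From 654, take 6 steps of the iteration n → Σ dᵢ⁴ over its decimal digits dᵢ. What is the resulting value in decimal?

7444

654 → 6⁴ + 5⁴ + 4⁴ = 1296 + 625 + 256 = 2177
2177 → 2⁴ + 1⁴ + 7⁴ + 7⁴ = 16 + 1 + 2401 + 2401 = 4819
4819 → 4⁴ + 8⁴ + 1⁴ + 9⁴ = 256 + 4096 + 1 + 6561 = 10914
10914 → 1⁴ + 0⁴ + 9⁴ + 1⁴ + 4⁴ = 1 + 0 + 6561 + 1 + 256 = 6819
6819 → 6⁴ + 8⁴ + 1⁴ + 9⁴ = 1296 + 4096 + 1 + 6561 = 11954
11954 → 1⁴ + 1⁴ + 9⁴ + 5⁴ + 4⁴ = 1 + 1 + 6561 + 625 + 256 = 7444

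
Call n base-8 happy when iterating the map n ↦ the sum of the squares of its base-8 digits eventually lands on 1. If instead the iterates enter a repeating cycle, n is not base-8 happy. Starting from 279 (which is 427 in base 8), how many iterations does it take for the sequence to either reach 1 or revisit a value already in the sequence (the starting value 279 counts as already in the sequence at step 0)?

279 = (4,2,7)_8 → 4² + 2² + 7² = 16 + 4 + 49 = 69
69 = (1,0,5)_8 → 1² + 0² + 5² = 1 + 0 + 25 = 26
26 = (3,2)_8 → 3² + 2² = 9 + 4 = 13
13 = (1,5)_8 → 1² + 5² = 1 + 25 = 26  — 26 repeats.
That took 4 steps.

4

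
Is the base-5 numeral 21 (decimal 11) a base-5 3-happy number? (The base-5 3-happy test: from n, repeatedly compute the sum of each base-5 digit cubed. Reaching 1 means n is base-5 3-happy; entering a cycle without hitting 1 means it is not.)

not base-5 3-happy

11 = (2,1)_5 → 2³ + 1³ = 9
9 = (1,4)_5 → 1³ + 4³ = 65
65 = (2,3,0)_5 → 2³ + 3³ + 0³ = 35
35 = (1,2,0)_5 → 1³ + 2³ + 0³ = 9  — 9 already seen; the sequence cycles without reaching 1.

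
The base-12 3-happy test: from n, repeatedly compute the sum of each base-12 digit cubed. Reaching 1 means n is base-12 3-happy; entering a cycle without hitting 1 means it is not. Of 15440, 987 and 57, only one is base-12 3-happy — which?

15440

15440: 15440 → 2363 → 1460 → 1513 → 1217 → 762 → 368 → 736 → 190 → 1028 → 856 → 1520 → 1728 → 1  — reaches 1 (base-12 3-happy)
987: 987 → 1243 → 1198 → 1539 → 1539  — repeats 1539 (not base-12 3-happy)
57: 57 → 793 → 342 → 288 → 8 → 512 → 755 → 1464 → 1008 → 343 → 415 → 1351 → 1136 → 1855 → 1344 → 793  — repeats 793 (not base-12 3-happy)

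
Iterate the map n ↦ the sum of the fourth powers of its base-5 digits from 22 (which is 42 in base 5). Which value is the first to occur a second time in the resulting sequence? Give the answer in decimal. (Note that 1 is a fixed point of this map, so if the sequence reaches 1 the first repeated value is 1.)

22 = (4,2)_5 → 272
272 = (2,0,4,2)_5 → 288
288 = (2,1,2,3)_5 → 114
114 = (4,2,4)_5 → 528
528 = (4,1,0,3)_5 → 338
338 = (2,3,2,3)_5 → 194
194 = (1,2,3,4)_5 → 354
354 = (2,4,0,4)_5 → 528  — 528 already appeared earlier.

528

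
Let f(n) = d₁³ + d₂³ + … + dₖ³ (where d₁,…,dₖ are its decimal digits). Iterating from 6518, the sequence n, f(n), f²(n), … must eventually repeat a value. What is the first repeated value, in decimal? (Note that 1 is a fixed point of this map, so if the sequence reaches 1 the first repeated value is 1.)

371

6518 → 6³ + 5³ + 1³ + 8³ = 854
854 → 8³ + 5³ + 4³ = 701
701 → 7³ + 0³ + 1³ = 344
344 → 3³ + 4³ + 4³ = 155
155 → 1³ + 5³ + 5³ = 251
251 → 2³ + 5³ + 1³ = 134
134 → 1³ + 3³ + 4³ = 92
92 → 9³ + 2³ = 737
737 → 7³ + 3³ + 7³ = 713
713 → 7³ + 1³ + 3³ = 371
371 → 3³ + 7³ + 1³ = 371  — 371 already appeared earlier.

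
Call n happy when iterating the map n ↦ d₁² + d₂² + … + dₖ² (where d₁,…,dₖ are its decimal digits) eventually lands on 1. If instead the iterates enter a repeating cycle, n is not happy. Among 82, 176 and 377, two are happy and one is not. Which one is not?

377

82: 82 → 68 → 100 → 1  — reaches 1 (happy)
176: 176 → 86 → 100 → 1  — reaches 1 (happy)
377: 377 → 107 → 50 → 25 → 29 → 85 → 89 → 145 → 42 → 20 → 4 → 16 → 37 → 58 → 89  — repeats 89 (not happy)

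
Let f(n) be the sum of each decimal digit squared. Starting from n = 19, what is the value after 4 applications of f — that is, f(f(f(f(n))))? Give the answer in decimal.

19 → 82
82 → 68
68 → 100
100 → 1

1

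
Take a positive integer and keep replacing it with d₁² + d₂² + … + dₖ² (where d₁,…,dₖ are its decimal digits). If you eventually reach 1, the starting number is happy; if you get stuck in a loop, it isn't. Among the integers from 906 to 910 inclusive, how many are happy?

2

906: 906 → 117 → 51 → 26 → 40 → 16 → 37 → 58 → 89 → 145 → 42 → 20 → 4 → 16  — not happy
907: 907 → 130 → 10 → 1  — happy
908: 908 → 145 → 42 → 20 → 4 → 16 → 37 → 58 → 89 → 145  — not happy
909: 909 → 162 → 41 → 17 → 50 → 25 → 29 → 85 → 89 → 145 → 42 → 20 → 4 → 16 → 37 → 58 → 89  — not happy
910: 910 → 82 → 68 → 100 → 1  — happy
happy: 907, 910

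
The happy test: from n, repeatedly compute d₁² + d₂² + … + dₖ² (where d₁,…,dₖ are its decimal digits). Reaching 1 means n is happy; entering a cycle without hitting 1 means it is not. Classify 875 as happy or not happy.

875 → 8² + 7² + 5² = 64 + 49 + 25 = 138
138 → 1² + 3² + 8² = 1 + 9 + 64 = 74
74 → 7² + 4² = 49 + 16 = 65
65 → 6² + 5² = 36 + 25 = 61
61 → 6² + 1² = 36 + 1 = 37
37 → 3² + 7² = 9 + 49 = 58
58 → 5² + 8² = 25 + 64 = 89
89 → 8² + 9² = 64 + 81 = 145
145 → 1² + 4² + 5² = 1 + 16 + 25 = 42
42 → 4² + 2² = 16 + 4 = 20
20 → 2² + 0² = 4 + 0 = 4
4 → 4² = 16
16 → 1² + 6² = 1 + 36 = 37  — 37 already seen; the sequence cycles without reaching 1.

not happy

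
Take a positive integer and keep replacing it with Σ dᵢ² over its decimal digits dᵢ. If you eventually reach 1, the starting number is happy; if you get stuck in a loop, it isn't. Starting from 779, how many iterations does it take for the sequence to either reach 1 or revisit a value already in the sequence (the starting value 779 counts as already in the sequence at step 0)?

13

779 → 7² + 7² + 9² = 49 + 49 + 81 = 179
179 → 1² + 7² + 9² = 1 + 49 + 81 = 131
131 → 1² + 3² + 1² = 1 + 9 + 1 = 11
11 → 1² + 1² = 1 + 1 = 2
2 → 2² = 4
4 → 4² = 16
16 → 1² + 6² = 1 + 36 = 37
37 → 3² + 7² = 9 + 49 = 58
58 → 5² + 8² = 25 + 64 = 89
89 → 8² + 9² = 64 + 81 = 145
145 → 1² + 4² + 5² = 1 + 16 + 25 = 42
42 → 4² + 2² = 16 + 4 = 20
20 → 2² + 0² = 4 + 0 = 4  — 4 repeats.
That took 13 steps.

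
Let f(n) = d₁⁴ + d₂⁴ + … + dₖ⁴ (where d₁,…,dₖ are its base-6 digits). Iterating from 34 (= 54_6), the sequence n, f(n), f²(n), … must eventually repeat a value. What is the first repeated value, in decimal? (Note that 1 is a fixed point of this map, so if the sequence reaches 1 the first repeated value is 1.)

34 = (5,4)_6 → 5⁴ + 4⁴ = 881
881 = (4,0,2,5)_6 → 4⁴ + 0⁴ + 2⁴ + 5⁴ = 897
897 = (4,0,5,3)_6 → 4⁴ + 0⁴ + 5⁴ + 3⁴ = 962
962 = (4,2,4,2)_6 → 4⁴ + 2⁴ + 4⁴ + 2⁴ = 544
544 = (2,3,0,4)_6 → 2⁴ + 3⁴ + 0⁴ + 4⁴ = 353
353 = (1,3,4,5)_6 → 1⁴ + 3⁴ + 4⁴ + 5⁴ = 963
963 = (4,2,4,3)_6 → 4⁴ + 2⁴ + 4⁴ + 3⁴ = 609
609 = (2,4,5,3)_6 → 2⁴ + 4⁴ + 5⁴ + 3⁴ = 978
978 = (4,3,1,0)_6 → 4⁴ + 3⁴ + 1⁴ + 0⁴ = 338
338 = (1,3,2,2)_6 → 1⁴ + 3⁴ + 2⁴ + 2⁴ = 114
114 = (3,1,0)_6 → 3⁴ + 1⁴ + 0⁴ = 82
82 = (2,1,4)_6 → 2⁴ + 1⁴ + 4⁴ = 273
273 = (1,1,3,3)_6 → 1⁴ + 1⁴ + 3⁴ + 3⁴ = 164
164 = (4,3,2)_6 → 4⁴ + 3⁴ + 2⁴ = 353  — 353 already appeared earlier.

353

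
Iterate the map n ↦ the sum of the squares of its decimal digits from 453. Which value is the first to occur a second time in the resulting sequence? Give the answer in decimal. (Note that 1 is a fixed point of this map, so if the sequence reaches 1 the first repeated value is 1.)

453 → 4² + 5² + 3² = 50
50 → 5² + 0² = 25
25 → 2² + 5² = 29
29 → 2² + 9² = 85
85 → 8² + 5² = 89
89 → 8² + 9² = 145
145 → 1² + 4² + 5² = 42
42 → 4² + 2² = 20
20 → 2² + 0² = 4
4 → 4² = 16
16 → 1² + 6² = 37
37 → 3² + 7² = 58
58 → 5² + 8² = 89  — 89 already appeared earlier.

89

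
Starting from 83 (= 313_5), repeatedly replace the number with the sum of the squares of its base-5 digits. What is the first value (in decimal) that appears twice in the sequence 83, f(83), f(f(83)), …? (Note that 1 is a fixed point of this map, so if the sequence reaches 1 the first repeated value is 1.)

83 = (3,1,3)_5 → 3² + 1² + 3² = 9 + 1 + 9 = 19
19 = (3,4)_5 → 3² + 4² = 9 + 16 = 25
25 = (1,0,0)_5 → 1² + 0² + 0² = 1 + 0 + 0 = 1  — reached the fixed point 1.
1 → 1, so 1 is the first repeated value.

1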